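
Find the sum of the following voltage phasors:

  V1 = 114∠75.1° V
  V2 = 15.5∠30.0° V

Step 1 — Convert each phasor to rectangular form:
  V1 = 114·(cos(75.1°) + j·sin(75.1°)) = 29.31 + j110.2 V
  V2 = 15.5·(cos(30.0°) + j·sin(30.0°)) = 13.42 + j7.75 V
Step 2 — Sum components: V_total = 42.74 + j117.9 V.
Step 3 — Convert to polar: |V_total| = 125.4 V, ∠V_total = 70.1°.

V_total = 125.4∠70.1° V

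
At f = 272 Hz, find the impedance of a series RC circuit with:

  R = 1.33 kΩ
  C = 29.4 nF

Step 1 — Angular frequency: ω = 2π·f = 2π·272 = 1709 rad/s.
Step 2 — Component impedances:
  R: Z = R = 1330 Ω
  C: Z = 1/(jωC) = -j/(ω·C) = 0 - j1.99e+04 Ω
Step 3 — Series combination: Z_total = R + C = 1330 - j1.99e+04 Ω = 1.995e+04∠-86.2° Ω.

Z = 1330 - j1.99e+04 Ω = 1.995e+04∠-86.2° Ω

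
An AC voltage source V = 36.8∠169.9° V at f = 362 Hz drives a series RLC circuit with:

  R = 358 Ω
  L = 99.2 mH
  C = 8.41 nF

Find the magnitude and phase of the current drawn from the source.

Step 1 — Angular frequency: ω = 2π·f = 2π·362 = 2275 rad/s.
Step 2 — Component impedances:
  R: Z = R = 358 Ω
  L: Z = jωL = j·2275·0.0992 = 0 + j225.6 Ω
  C: Z = 1/(jωC) = -j/(ω·C) = 0 - j5.228e+04 Ω
Step 3 — Series combination: Z_total = R + L + C = 358 - j5.205e+04 Ω = 5.205e+04∠-89.6° Ω.
Step 4 — Source phasor: V = 36.8∠169.9° V = -36.23 + j6.453 V.
Step 5 — Ohm's law: I = V / Z_total = (-36.23 + j6.453) / (358 - j5.205e+04) = -0.0001288 - j0.0006951 A.
Step 6 — Convert to polar: |I| = 0.000707 A, ∠I = -100.5°.

I = 0.000707∠-100.5° A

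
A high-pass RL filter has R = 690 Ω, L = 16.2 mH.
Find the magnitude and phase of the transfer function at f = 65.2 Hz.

Step 1 — Angular frequency: ω = 2π·65.2 = 409.7 rad/s.
Step 2 — Transfer function: H(jω) = jωL/(R + jωL).
Step 3 — Numerator jωL = j·6.637; denominator R + jωL = 690 + j6.637.
Step 4 — H = 9.25e-05 + j0.009617.
Step 5 — Magnitude: |H| = 0.009618 (-40.3 dB); phase: φ = 89.4°.

|H| = 0.009618 (-40.3 dB), φ = 89.4°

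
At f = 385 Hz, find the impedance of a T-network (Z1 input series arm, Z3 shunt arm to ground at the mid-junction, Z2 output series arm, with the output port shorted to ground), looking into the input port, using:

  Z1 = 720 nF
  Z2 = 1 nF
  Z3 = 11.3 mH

Step 1 — Angular frequency: ω = 2π·f = 2π·385 = 2419 rad/s.
Step 2 — Component impedances:
  Z1: Z = 1/(jωC) = -j/(ω·C) = 0 - j574.2 Ω
  Z2: Z = 1/(jωC) = -j/(ω·C) = 0 - j4.134e+05 Ω
  Z3: Z = jωL = j·2419·0.0113 = 0 + j27.33 Ω
Step 3 — With the output port shorted to ground, the output series arm Z2 runs from the junction to ground; the shunt arm Z3 also runs from the junction to ground. They appear in parallel: Z3 || Z2 = 0 + j27.34 Ω.
Step 4 — Series with input arm Z1: Z_in = Z1 + (Z3 || Z2) = 0 - j546.8 Ω = 546.8∠-90.0° Ω.

Z = 0 - j546.8 Ω = 546.8∠-90.0° Ω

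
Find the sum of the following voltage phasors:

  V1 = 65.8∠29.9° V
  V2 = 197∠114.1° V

Step 1 — Convert each phasor to rectangular form:
  V1 = 65.8·(cos(29.9°) + j·sin(29.9°)) = 57.04 + j32.8 V
  V2 = 197·(cos(114.1°) + j·sin(114.1°)) = -80.44 + j179.8 V
Step 2 — Sum components: V_total = -23.4 + j212.6 V.
Step 3 — Convert to polar: |V_total| = 213.9 V, ∠V_total = 96.3°.

V_total = 213.9∠96.3° V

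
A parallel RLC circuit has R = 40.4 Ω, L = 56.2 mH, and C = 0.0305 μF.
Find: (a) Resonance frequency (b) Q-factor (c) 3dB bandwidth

Step 1 — Resonance: ω₀ = 1/√(LC) = 1/√(0.0562·3.05e-08) = 2.415e+04 rad/s.
Step 2 — f₀ = ω₀/(2π) = 3844 Hz.
Step 3 — Parallel Q: Q = R/(ω₀L) = 40.4/(2.415e+04·0.0562) = 0.02976.
Step 4 — Bandwidth: Δω = ω₀/Q = 8.116e+05 rad/s; BW = Δω/(2π) = 1.292e+05 Hz.

(a) f₀ = 3844 Hz  (b) Q = 0.02976  (c) BW = 1.292e+05 Hz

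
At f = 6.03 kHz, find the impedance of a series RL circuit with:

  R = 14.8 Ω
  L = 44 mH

Step 1 — Angular frequency: ω = 2π·f = 2π·6030 = 3.789e+04 rad/s.
Step 2 — Component impedances:
  R: Z = R = 14.8 Ω
  L: Z = jωL = j·3.789e+04·0.044 = 0 + j1667 Ω
Step 3 — Series combination: Z_total = R + L = 14.8 + j1667 Ω = 1667∠89.5° Ω.

Z = 14.8 + j1667 Ω = 1667∠89.5° Ω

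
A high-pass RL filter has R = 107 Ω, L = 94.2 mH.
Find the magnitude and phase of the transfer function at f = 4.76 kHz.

Step 1 — Angular frequency: ω = 2π·4760 = 2.991e+04 rad/s.
Step 2 — Transfer function: H(jω) = jωL/(R + jωL).
Step 3 — Numerator jωL = j·2817; denominator R + jωL = 107 + j2817.
Step 4 — H = 0.9986 + j0.03792.
Step 5 — Magnitude: |H| = 0.9993 (-0.0 dB); phase: φ = 2.2°.

|H| = 0.9993 (-0.0 dB), φ = 2.2°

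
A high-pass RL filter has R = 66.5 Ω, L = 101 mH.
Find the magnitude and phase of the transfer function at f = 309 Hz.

Step 1 — Angular frequency: ω = 2π·309 = 1942 rad/s.
Step 2 — Transfer function: H(jω) = jωL/(R + jωL).
Step 3 — Numerator jωL = j·196.1; denominator R + jωL = 66.5 + j196.1.
Step 4 — H = 0.8969 + j0.3041.
Step 5 — Magnitude: |H| = 0.947 (-0.5 dB); phase: φ = 18.7°.

|H| = 0.947 (-0.5 dB), φ = 18.7°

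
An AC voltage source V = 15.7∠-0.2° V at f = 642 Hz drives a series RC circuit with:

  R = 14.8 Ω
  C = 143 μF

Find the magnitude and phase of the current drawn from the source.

Step 1 — Angular frequency: ω = 2π·f = 2π·642 = 4034 rad/s.
Step 2 — Component impedances:
  R: Z = R = 14.8 Ω
  C: Z = 1/(jωC) = -j/(ω·C) = 0 - j1.734 Ω
Step 3 — Series combination: Z_total = R + C = 14.8 - j1.734 Ω = 14.9∠-6.7° Ω.
Step 4 — Source phasor: V = 15.7∠-0.2° V = 15.7 - j0.0548 V.
Step 5 — Ohm's law: I = V / Z_total = (15.7 - j0.0548) / (14.8 - j1.734) = 1.047 + j0.1189 A.
Step 6 — Convert to polar: |I| = 1.054 A, ∠I = 6.5°.

I = 1.054∠6.5° A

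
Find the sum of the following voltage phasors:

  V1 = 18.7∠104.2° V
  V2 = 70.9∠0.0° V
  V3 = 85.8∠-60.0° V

Step 1 — Convert each phasor to rectangular form:
  V1 = 18.7·(cos(104.2°) + j·sin(104.2°)) = -4.587 + j18.13 V
  V2 = 70.9·(cos(0.0°) + j·sin(0.0°)) = 70.9 V
  V3 = 85.8·(cos(-60.0°) + j·sin(-60.0°)) = 42.9 - j74.3 V
Step 2 — Sum components: V_total = 109.2 - j56.18 V.
Step 3 — Convert to polar: |V_total| = 122.8 V, ∠V_total = -27.2°.

V_total = 122.8∠-27.2° V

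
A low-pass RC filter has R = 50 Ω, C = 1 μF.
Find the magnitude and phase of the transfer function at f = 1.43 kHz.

Step 1 — Angular frequency: ω = 2π·1430 = 8985 rad/s.
Step 2 — Transfer function: H(jω) = 1/(1 + jωRC).
Step 3 — Denominator: 1 + jωRC = 1 + j·8985·50·1e-06 = 1 + j0.4492.
Step 4 — H = 0.8321 - j0.3738.
Step 5 — Magnitude: |H| = 0.9122 (-0.8 dB); phase: φ = -24.2°.

|H| = 0.9122 (-0.8 dB), φ = -24.2°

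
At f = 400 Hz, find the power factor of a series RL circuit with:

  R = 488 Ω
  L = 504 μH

Step 1 — Angular frequency: ω = 2π·f = 2π·400 = 2513 rad/s.
Step 2 — Component impedances:
  R: Z = R = 488 Ω
  L: Z = jωL = j·2513·0.000504 = 0 + j1.267 Ω
Step 3 — Series combination: Z_total = R + L = 488 + j1.267 Ω = 488∠0.1° Ω.
Step 4 — Power factor: PF = cos(φ) = Re(Z)/|Z| = 488/488 = 1.
Step 5 — Type: Im(Z) = 1.267 ⇒ lagging (phase φ = 0.1°).

PF = 1 (lagging, φ = 0.1°)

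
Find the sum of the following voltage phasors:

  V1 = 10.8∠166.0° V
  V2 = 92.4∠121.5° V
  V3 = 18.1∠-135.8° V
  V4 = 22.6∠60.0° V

Step 1 — Convert each phasor to rectangular form:
  V1 = 10.8·(cos(166.0°) + j·sin(166.0°)) = -10.48 + j2.613 V
  V2 = 92.4·(cos(121.5°) + j·sin(121.5°)) = -48.28 + j78.78 V
  V3 = 18.1·(cos(-135.8°) + j·sin(-135.8°)) = -12.98 - j12.62 V
  V4 = 22.6·(cos(60.0°) + j·sin(60.0°)) = 11.3 + j19.57 V
Step 2 — Sum components: V_total = -60.43 + j88.35 V.
Step 3 — Convert to polar: |V_total| = 107 V, ∠V_total = 124.4°.

V_total = 107∠124.4° V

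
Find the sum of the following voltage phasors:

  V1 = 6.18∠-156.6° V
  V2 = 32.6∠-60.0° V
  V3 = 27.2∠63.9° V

Step 1 — Convert each phasor to rectangular form:
  V1 = 6.18·(cos(-156.6°) + j·sin(-156.6°)) = -5.672 - j2.454 V
  V2 = 32.6·(cos(-60.0°) + j·sin(-60.0°)) = 16.3 - j28.23 V
  V3 = 27.2·(cos(63.9°) + j·sin(63.9°)) = 11.97 + j24.43 V
Step 2 — Sum components: V_total = 22.59 - j6.26 V.
Step 3 — Convert to polar: |V_total| = 23.45 V, ∠V_total = -15.5°.

V_total = 23.45∠-15.5° V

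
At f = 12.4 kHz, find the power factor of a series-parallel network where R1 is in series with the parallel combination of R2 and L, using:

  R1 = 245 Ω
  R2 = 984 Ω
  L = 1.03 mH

Step 1 — Angular frequency: ω = 2π·f = 2π·1.24e+04 = 7.791e+04 rad/s.
Step 2 — Component impedances:
  R1: Z = R = 245 Ω
  R2: Z = R = 984 Ω
  L: Z = jωL = j·7.791e+04·0.00103 = 0 + j80.25 Ω
Step 3 — Parallel branch: R2 || L = 1/(1/R2 + 1/L) = 6.501 + j79.72 Ω.
Step 4 — Series with R1: Z_total = R1 + (R2 || L) = 251.5 + j79.72 Ω = 263.8∠17.6° Ω.
Step 5 — Power factor: PF = cos(φ) = Re(Z)/|Z| = 251.5/263.83 = 0.9533.
Step 6 — Type: Im(Z) = 79.72 ⇒ lagging (phase φ = 17.6°).

PF = 0.9533 (lagging, φ = 17.6°)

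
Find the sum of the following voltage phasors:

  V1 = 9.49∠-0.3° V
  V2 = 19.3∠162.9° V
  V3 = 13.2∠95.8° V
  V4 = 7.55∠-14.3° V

Step 1 — Convert each phasor to rectangular form:
  V1 = 9.49·(cos(-0.3°) + j·sin(-0.3°)) = 9.49 - j0.04969 V
  V2 = 19.3·(cos(162.9°) + j·sin(162.9°)) = -18.45 + j5.675 V
  V3 = 13.2·(cos(95.8°) + j·sin(95.8°)) = -1.334 + j13.13 V
  V4 = 7.55·(cos(-14.3°) + j·sin(-14.3°)) = 7.316 - j1.865 V
Step 2 — Sum components: V_total = -2.975 + j16.89 V.
Step 3 — Convert to polar: |V_total| = 17.15 V, ∠V_total = 100.0°.

V_total = 17.15∠100.0° V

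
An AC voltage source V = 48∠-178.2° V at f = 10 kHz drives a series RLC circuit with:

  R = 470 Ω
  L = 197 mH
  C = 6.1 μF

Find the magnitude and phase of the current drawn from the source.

Step 1 — Angular frequency: ω = 2π·f = 2π·1e+04 = 6.283e+04 rad/s.
Step 2 — Component impedances:
  R: Z = R = 470 Ω
  L: Z = jωL = j·6.283e+04·0.197 = 0 + j1.238e+04 Ω
  C: Z = 1/(jωC) = -j/(ω·C) = 0 - j2.609 Ω
Step 3 — Series combination: Z_total = R + L + C = 470 + j1.238e+04 Ω = 1.238e+04∠87.8° Ω.
Step 4 — Source phasor: V = 48∠-178.2° V = -47.98 - j1.508 V.
Step 5 — Ohm's law: I = V / Z_total = (-47.98 - j1.508) / (470 + j1.238e+04) = -0.0002687 + j0.003867 A.
Step 6 — Convert to polar: |I| = 0.003876 A, ∠I = 94.0°.

I = 0.003876∠94.0° A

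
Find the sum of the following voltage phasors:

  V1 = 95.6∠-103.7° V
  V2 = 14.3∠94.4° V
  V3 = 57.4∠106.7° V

Step 1 — Convert each phasor to rectangular form:
  V1 = 95.6·(cos(-103.7°) + j·sin(-103.7°)) = -22.64 - j92.88 V
  V2 = 14.3·(cos(94.4°) + j·sin(94.4°)) = -1.097 + j14.26 V
  V3 = 57.4·(cos(106.7°) + j·sin(106.7°)) = -16.49 + j54.98 V
Step 2 — Sum components: V_total = -40.23 - j23.64 V.
Step 3 — Convert to polar: |V_total| = 46.67 V, ∠V_total = -149.6°.

V_total = 46.67∠-149.6° V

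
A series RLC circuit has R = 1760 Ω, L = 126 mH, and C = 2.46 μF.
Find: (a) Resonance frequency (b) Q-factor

Step 1 — Resonance condition Im(Z)=0 gives ω₀ = 1/√(LC).
Step 2 — ω₀ = 1/√(0.126·2.46e-06) = 1796 rad/s.
Step 3 — f₀ = ω₀/(2π) = 285.9 Hz.
Step 4 — Series Q: Q = ω₀L/R = 1796·0.126/1760 = 0.1286.

(a) f₀ = 285.9 Hz  (b) Q = 0.1286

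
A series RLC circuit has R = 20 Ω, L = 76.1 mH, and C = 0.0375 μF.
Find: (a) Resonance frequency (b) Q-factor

Step 1 — Resonance condition Im(Z)=0 gives ω₀ = 1/√(LC).
Step 2 — ω₀ = 1/√(0.0761·3.75e-08) = 1.872e+04 rad/s.
Step 3 — f₀ = ω₀/(2π) = 2979 Hz.
Step 4 — Series Q: Q = ω₀L/R = 1.872e+04·0.0761/20 = 71.23.

(a) f₀ = 2979 Hz  (b) Q = 71.23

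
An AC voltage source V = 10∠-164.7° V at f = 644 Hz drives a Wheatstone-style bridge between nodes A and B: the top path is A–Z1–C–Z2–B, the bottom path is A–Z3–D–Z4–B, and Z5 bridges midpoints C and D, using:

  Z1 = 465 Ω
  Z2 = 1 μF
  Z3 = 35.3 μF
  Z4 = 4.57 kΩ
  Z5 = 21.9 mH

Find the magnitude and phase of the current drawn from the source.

Step 1 — Angular frequency: ω = 2π·f = 2π·644 = 4046 rad/s.
Step 2 — Component impedances:
  Z1: Z = R = 465 Ω
  Z2: Z = 1/(jωC) = -j/(ω·C) = 0 - j247.1 Ω
  Z3: Z = 1/(jωC) = -j/(ω·C) = 0 - j7.001 Ω
  Z4: Z = R = 4570 Ω
  Z5: Z = jωL = j·4046·0.0219 = 0 + j88.62 Ω
Step 3 — Bridge requires nodal analysis (the Z5 bridge couples midpoints C and D, so the two paths cannot be reduced to a simple series/parallel combination). Setting node B to ground and injecting 1 A at node A, the 3-node admittance system at A, C, D solves to V_A = Z_AB = 19.47 - j166.7 Ω = 167.8∠-83.3° Ω.
Step 4 — Source phasor: V = 10∠-164.7° V = -9.646 - j2.639 V.
Step 5 — Ohm's law: I = V / Z_total = (-9.646 - j2.639) / (19.47 - j166.7) = 0.00895 - j0.05891 A.
Step 6 — Convert to polar: |I| = 0.05958 A, ∠I = -81.4°.

I = 0.05958∠-81.4° A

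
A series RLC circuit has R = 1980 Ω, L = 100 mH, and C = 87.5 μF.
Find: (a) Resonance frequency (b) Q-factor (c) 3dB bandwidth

Step 1 — Resonance condition Im(Z)=0 gives ω₀ = 1/√(LC).
Step 2 — ω₀ = 1/√(0.1·8.75e-05) = 338.1 rad/s.
Step 3 — f₀ = ω₀/(2π) = 53.8 Hz.
Step 4 — Series Q: Q = ω₀L/R = 338.1·0.1/1980 = 0.01707.
Step 5 — 3dB bandwidth: Δω = ω₀/Q = 1.98e+04 rad/s; BW = Δω/(2π) = 3151 Hz.

(a) f₀ = 53.8 Hz  (b) Q = 0.01707  (c) BW = 3151 Hz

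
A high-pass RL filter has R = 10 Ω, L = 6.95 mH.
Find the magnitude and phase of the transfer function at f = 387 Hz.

Step 1 — Angular frequency: ω = 2π·387 = 2432 rad/s.
Step 2 — Transfer function: H(jω) = jωL/(R + jωL).
Step 3 — Numerator jωL = j·16.9; denominator R + jωL = 10 + j16.9.
Step 4 — H = 0.7407 + j0.4383.
Step 5 — Magnitude: |H| = 0.8606 (-1.3 dB); phase: φ = 30.6°.

|H| = 0.8606 (-1.3 dB), φ = 30.6°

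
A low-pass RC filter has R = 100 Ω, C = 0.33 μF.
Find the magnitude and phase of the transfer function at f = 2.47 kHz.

Step 1 — Angular frequency: ω = 2π·2470 = 1.552e+04 rad/s.
Step 2 — Transfer function: H(jω) = 1/(1 + jωRC).
Step 3 — Denominator: 1 + jωRC = 1 + j·1.552e+04·100·3.3e-07 = 1 + j0.5121.
Step 4 — H = 0.7922 - j0.4057.
Step 5 — Magnitude: |H| = 0.8901 (-1.0 dB); phase: φ = -27.1°.

|H| = 0.8901 (-1.0 dB), φ = -27.1°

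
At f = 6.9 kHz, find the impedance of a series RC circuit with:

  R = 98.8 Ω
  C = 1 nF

Step 1 — Angular frequency: ω = 2π·f = 2π·6900 = 4.335e+04 rad/s.
Step 2 — Component impedances:
  R: Z = R = 98.8 Ω
  C: Z = 1/(jωC) = -j/(ω·C) = 0 - j2.307e+04 Ω
Step 3 — Series combination: Z_total = R + C = 98.8 - j2.307e+04 Ω = 2.307e+04∠-89.8° Ω.

Z = 98.8 - j2.307e+04 Ω = 2.307e+04∠-89.8° Ω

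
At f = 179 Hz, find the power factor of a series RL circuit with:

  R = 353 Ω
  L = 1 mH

Step 1 — Angular frequency: ω = 2π·f = 2π·179 = 1125 rad/s.
Step 2 — Component impedances:
  R: Z = R = 353 Ω
  L: Z = jωL = j·1125·0.001 = 0 + j1.125 Ω
Step 3 — Series combination: Z_total = R + L = 353 + j1.125 Ω = 353∠0.2° Ω.
Step 4 — Power factor: PF = cos(φ) = Re(Z)/|Z| = 353/353 = 1.
Step 5 — Type: Im(Z) = 1.125 ⇒ lagging (phase φ = 0.2°).

PF = 1 (lagging, φ = 0.2°)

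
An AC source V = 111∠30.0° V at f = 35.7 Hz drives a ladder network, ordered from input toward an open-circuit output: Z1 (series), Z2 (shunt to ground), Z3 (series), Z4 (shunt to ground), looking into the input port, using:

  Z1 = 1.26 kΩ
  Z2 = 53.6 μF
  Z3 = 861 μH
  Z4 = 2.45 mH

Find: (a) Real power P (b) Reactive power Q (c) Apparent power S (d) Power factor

Step 1 — Angular frequency: ω = 2π·f = 2π·35.7 = 224.3 rad/s.
Step 2 — Component impedances:
  Z1: Z = R = 1260 Ω
  Z2: Z = 1/(jωC) = -j/(ω·C) = 0 - j83.17 Ω
  Z3: Z = jωL = j·224.3·0.000861 = 0 + j0.1931 Ω
  Z4: Z = jωL = j·224.3·0.00245 = 0 + j0.5496 Ω
Step 3 — Ladder network (open output): work backward from the far end, alternating series and parallel combinations. Z_in = 1260 + j0.7494 Ω = 1260∠0.0° Ω.
Step 4 — Source phasor: V = 111∠30.0° V = 96.13 + j55.5 V.
Step 5 — Current: I = V / Z = 0.07632 + j0.044 A = 0.0881∠30.0° A.
Step 6 — Complex power: S = V·I* = 9.779 + j0.005816 VA.
Step 7 — Real power: P = Re(S) = 9.779 W.
Step 8 — Reactive power: Q = Im(S) = 0.005816 VAR.
Step 9 — Apparent power: |S| = 9.779 VA.
Step 10 — Power factor: PF = P/|S| = 1 (lagging).

(a) P = 9.779 W  (b) Q = 0.005816 VAR  (c) S = 9.779 VA  (d) PF = 1 (lagging)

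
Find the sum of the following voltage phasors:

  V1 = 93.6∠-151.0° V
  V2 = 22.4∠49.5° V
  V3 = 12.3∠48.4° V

Step 1 — Convert each phasor to rectangular form:
  V1 = 93.6·(cos(-151.0°) + j·sin(-151.0°)) = -81.86 - j45.38 V
  V2 = 22.4·(cos(49.5°) + j·sin(49.5°)) = 14.55 + j17.03 V
  V3 = 12.3·(cos(48.4°) + j·sin(48.4°)) = 8.166 + j9.198 V
Step 2 — Sum components: V_total = -59.15 - j19.15 V.
Step 3 — Convert to polar: |V_total| = 62.17 V, ∠V_total = -162.1°.

V_total = 62.17∠-162.1° V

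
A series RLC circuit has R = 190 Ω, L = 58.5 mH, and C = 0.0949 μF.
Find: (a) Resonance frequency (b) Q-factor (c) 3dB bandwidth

Step 1 — Resonance condition Im(Z)=0 gives ω₀ = 1/√(LC).
Step 2 — ω₀ = 1/√(0.0585·9.49e-08) = 1.342e+04 rad/s.
Step 3 — f₀ = ω₀/(2π) = 2136 Hz.
Step 4 — Series Q: Q = ω₀L/R = 1.342e+04·0.0585/190 = 4.132.
Step 5 — 3dB bandwidth: Δω = ω₀/Q = 3248 rad/s; BW = Δω/(2π) = 516.9 Hz.

(a) f₀ = 2136 Hz  (b) Q = 4.132  (c) BW = 516.9 Hz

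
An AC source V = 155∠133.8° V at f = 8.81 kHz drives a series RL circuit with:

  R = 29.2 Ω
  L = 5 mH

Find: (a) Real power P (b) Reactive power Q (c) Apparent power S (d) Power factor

Step 1 — Angular frequency: ω = 2π·f = 2π·8810 = 5.535e+04 rad/s.
Step 2 — Component impedances:
  R: Z = R = 29.2 Ω
  L: Z = jωL = j·5.535e+04·0.005 = 0 + j276.8 Ω
Step 3 — Series combination: Z_total = R + L = 29.2 + j276.8 Ω = 278.3∠84.0° Ω.
Step 4 — Source phasor: V = 155∠133.8° V = -107.3 + j111.9 V.
Step 5 — Current: I = V / Z = 0.3593 + j0.4255 A = 0.5569∠49.8° A.
Step 6 — Complex power: S = V·I* = 9.057 + j85.85 VA.
Step 7 — Real power: P = Re(S) = 9.057 W.
Step 8 — Reactive power: Q = Im(S) = 85.85 VAR.
Step 9 — Apparent power: |S| = 86.32 VA.
Step 10 — Power factor: PF = P/|S| = 0.1049 (lagging).

(a) P = 9.057 W  (b) Q = 85.85 VAR  (c) S = 86.32 VA  (d) PF = 0.1049 (lagging)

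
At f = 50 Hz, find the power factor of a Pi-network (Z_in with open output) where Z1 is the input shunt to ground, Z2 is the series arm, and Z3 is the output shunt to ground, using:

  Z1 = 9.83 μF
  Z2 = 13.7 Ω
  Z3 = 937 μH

Step 1 — Angular frequency: ω = 2π·f = 2π·50 = 314.2 rad/s.
Step 2 — Component impedances:
  Z1: Z = 1/(jωC) = -j/(ω·C) = 0 - j323.8 Ω
  Z2: Z = R = 13.7 Ω
  Z3: Z = jωL = j·314.2·0.000937 = 0 + j0.2944 Ω
Step 3 — With open output, the series arm Z2 and the output shunt Z3 appear in series to ground: Z2 + Z3 = 13.7 + j0.2944 Ω.
Step 4 — Parallel with input shunt Z1: Z_in = Z1 || (Z2 + Z3) = 13.7 - j0.2855 Ω = 13.7∠-1.2° Ω.
Step 5 — Power factor: PF = cos(φ) = Re(Z)/|Z| = 13.7/13.703 = 0.9998.
Step 6 — Type: Im(Z) = -0.2855 ⇒ leading (phase φ = -1.2°).

PF = 0.9998 (leading, φ = -1.2°)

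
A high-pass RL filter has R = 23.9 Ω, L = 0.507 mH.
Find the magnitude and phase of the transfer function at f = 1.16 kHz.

Step 1 — Angular frequency: ω = 2π·1160 = 7288 rad/s.
Step 2 — Transfer function: H(jω) = jωL/(R + jωL).
Step 3 — Numerator jωL = j·3.695; denominator R + jωL = 23.9 + j3.695.
Step 4 — H = 0.02335 + j0.151.
Step 5 — Magnitude: |H| = 0.1528 (-16.3 dB); phase: φ = 81.2°.

|H| = 0.1528 (-16.3 dB), φ = 81.2°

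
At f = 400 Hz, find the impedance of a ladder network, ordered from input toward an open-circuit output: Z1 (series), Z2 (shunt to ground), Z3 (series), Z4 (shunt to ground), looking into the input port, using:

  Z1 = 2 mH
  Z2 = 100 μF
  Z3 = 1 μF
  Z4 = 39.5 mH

Step 1 — Angular frequency: ω = 2π·f = 2π·400 = 2513 rad/s.
Step 2 — Component impedances:
  Z1: Z = jωL = j·2513·0.002 = 0 + j5.027 Ω
  Z2: Z = 1/(jωC) = -j/(ω·C) = 0 - j3.979 Ω
  Z3: Z = 1/(jωC) = -j/(ω·C) = 0 - j397.9 Ω
  Z4: Z = jωL = j·2513·0.0395 = 0 + j99.27 Ω
Step 3 — Ladder network (open output): work backward from the far end, alternating series and parallel combinations. Z_in = 0 + j1.1 Ω = 1.1∠90.0° Ω.

Z = 0 + j1.1 Ω = 1.1∠90.0° Ω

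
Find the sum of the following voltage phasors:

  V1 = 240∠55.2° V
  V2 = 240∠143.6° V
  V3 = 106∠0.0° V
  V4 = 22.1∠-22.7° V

Step 1 — Convert each phasor to rectangular form:
  V1 = 240·(cos(55.2°) + j·sin(55.2°)) = 137 + j197.1 V
  V2 = 240·(cos(143.6°) + j·sin(143.6°)) = -193.2 + j142.4 V
  V3 = 106·(cos(0.0°) + j·sin(0.0°)) = 106 V
  V4 = 22.1·(cos(-22.7°) + j·sin(-22.7°)) = 20.39 - j8.529 V
Step 2 — Sum components: V_total = 70.18 + j331 V.
Step 3 — Convert to polar: |V_total| = 338.3 V, ∠V_total = 78.0°.

V_total = 338.3∠78.0° V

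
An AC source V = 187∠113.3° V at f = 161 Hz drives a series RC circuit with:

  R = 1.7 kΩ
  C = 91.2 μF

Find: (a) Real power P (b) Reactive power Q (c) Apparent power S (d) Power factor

Step 1 — Angular frequency: ω = 2π·f = 2π·161 = 1012 rad/s.
Step 2 — Component impedances:
  R: Z = R = 1700 Ω
  C: Z = 1/(jωC) = -j/(ω·C) = 0 - j10.84 Ω
Step 3 — Series combination: Z_total = R + C = 1700 - j10.84 Ω = 1700∠-0.4° Ω.
Step 4 — Source phasor: V = 187∠113.3° V = -73.97 + j171.7 V.
Step 5 — Current: I = V / Z = -0.04415 + j0.1007 A = 0.11∠113.7° A.
Step 6 — Complex power: S = V·I* = 20.57 - j0.1311 VA.
Step 7 — Real power: P = Re(S) = 20.57 W.
Step 8 — Reactive power: Q = Im(S) = -0.1311 VAR.
Step 9 — Apparent power: |S| = 20.57 VA.
Step 10 — Power factor: PF = P/|S| = 1 (leading).

(a) P = 20.57 W  (b) Q = -0.1311 VAR  (c) S = 20.57 VA  (d) PF = 1 (leading)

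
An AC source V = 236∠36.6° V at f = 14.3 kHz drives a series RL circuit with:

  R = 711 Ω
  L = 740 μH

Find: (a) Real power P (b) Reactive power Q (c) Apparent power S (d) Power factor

Step 1 — Angular frequency: ω = 2π·f = 2π·1.43e+04 = 8.985e+04 rad/s.
Step 2 — Component impedances:
  R: Z = R = 711 Ω
  L: Z = jωL = j·8.985e+04·0.00074 = 0 + j66.49 Ω
Step 3 — Series combination: Z_total = R + L = 711 + j66.49 Ω = 714.1∠5.3° Ω.
Step 4 — Source phasor: V = 236∠36.6° V = 189.5 + j140.7 V.
Step 5 — Current: I = V / Z = 0.2825 + j0.1715 A = 0.3305∠31.3° A.
Step 6 — Complex power: S = V·I* = 77.66 + j7.262 VA.
Step 7 — Real power: P = Re(S) = 77.66 W.
Step 8 — Reactive power: Q = Im(S) = 7.262 VAR.
Step 9 — Apparent power: |S| = 77.99 VA.
Step 10 — Power factor: PF = P/|S| = 0.9957 (lagging).

(a) P = 77.66 W  (b) Q = 7.262 VAR  (c) S = 77.99 VA  (d) PF = 0.9957 (lagging)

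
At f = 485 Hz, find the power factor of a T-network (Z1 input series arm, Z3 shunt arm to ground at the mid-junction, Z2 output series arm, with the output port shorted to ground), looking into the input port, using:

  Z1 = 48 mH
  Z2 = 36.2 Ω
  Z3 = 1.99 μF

Step 1 — Angular frequency: ω = 2π·f = 2π·485 = 3047 rad/s.
Step 2 — Component impedances:
  Z1: Z = jωL = j·3047·0.048 = 0 + j146.3 Ω
  Z2: Z = R = 36.2 Ω
  Z3: Z = 1/(jωC) = -j/(ω·C) = 0 - j164.9 Ω
Step 3 — With the output port shorted to ground, the output series arm Z2 runs from the junction to ground; the shunt arm Z3 also runs from the junction to ground. They appear in parallel: Z3 || Z2 = 34.54 - j7.581 Ω.
Step 4 — Series with input arm Z1: Z_in = Z1 + (Z3 || Z2) = 34.54 + j138.7 Ω = 142.9∠76.0° Ω.
Step 5 — Power factor: PF = cos(φ) = Re(Z)/|Z| = 34.536/142.93 = 0.2416.
Step 6 — Type: Im(Z) = 138.7 ⇒ lagging (phase φ = 76.0°).

PF = 0.2416 (lagging, φ = 76.0°)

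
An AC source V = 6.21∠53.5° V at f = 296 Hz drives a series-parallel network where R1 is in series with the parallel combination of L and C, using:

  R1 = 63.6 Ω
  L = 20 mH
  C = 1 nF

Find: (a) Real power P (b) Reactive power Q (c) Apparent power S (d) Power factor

Step 1 — Angular frequency: ω = 2π·f = 2π·296 = 1860 rad/s.
Step 2 — Component impedances:
  R1: Z = R = 63.6 Ω
  L: Z = jωL = j·1860·0.02 = 0 + j37.2 Ω
  C: Z = 1/(jωC) = -j/(ω·C) = 0 - j5.377e+05 Ω
Step 3 — Parallel branch: L || C = 1/(1/L + 1/C) = 0 + j37.2 Ω.
Step 4 — Series with R1: Z_total = R1 + (L || C) = 63.6 + j37.2 Ω = 73.68∠30.3° Ω.
Step 5 — Source phasor: V = 6.21∠53.5° V = 3.694 + j4.992 V.
Step 6 — Current: I = V / Z = 0.07748 + j0.03317 A = 0.08428∠23.2° A.
Step 7 — Complex power: S = V·I* = 0.4518 + j0.2643 VA.
Step 8 — Real power: P = Re(S) = 0.4518 W.
Step 9 — Reactive power: Q = Im(S) = 0.2643 VAR.
Step 10 — Apparent power: |S| = 0.5234 VA.
Step 11 — Power factor: PF = P/|S| = 0.8632 (lagging).

(a) P = 0.4518 W  (b) Q = 0.2643 VAR  (c) S = 0.5234 VA  (d) PF = 0.8632 (lagging)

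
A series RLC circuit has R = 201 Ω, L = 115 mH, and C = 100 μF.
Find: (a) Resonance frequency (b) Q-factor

Step 1 — Resonance condition Im(Z)=0 gives ω₀ = 1/√(LC).
Step 2 — ω₀ = 1/√(0.115·0.0001) = 294.9 rad/s.
Step 3 — f₀ = ω₀/(2π) = 46.93 Hz.
Step 4 — Series Q: Q = ω₀L/R = 294.9·0.115/201 = 0.1687.

(a) f₀ = 46.93 Hz  (b) Q = 0.1687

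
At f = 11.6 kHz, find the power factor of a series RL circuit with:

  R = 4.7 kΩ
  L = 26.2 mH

Step 1 — Angular frequency: ω = 2π·f = 2π·1.16e+04 = 7.288e+04 rad/s.
Step 2 — Component impedances:
  R: Z = R = 4700 Ω
  L: Z = jωL = j·7.288e+04·0.0262 = 0 + j1910 Ω
Step 3 — Series combination: Z_total = R + L = 4700 + j1910 Ω = 5073∠22.1° Ω.
Step 4 — Power factor: PF = cos(φ) = Re(Z)/|Z| = 4700/5073 = 0.9265.
Step 5 — Type: Im(Z) = 1910 ⇒ lagging (phase φ = 22.1°).

PF = 0.9265 (lagging, φ = 22.1°)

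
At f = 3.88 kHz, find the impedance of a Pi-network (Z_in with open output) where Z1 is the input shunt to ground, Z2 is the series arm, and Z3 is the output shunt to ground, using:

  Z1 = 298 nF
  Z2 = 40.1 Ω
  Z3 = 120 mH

Step 1 — Angular frequency: ω = 2π·f = 2π·3880 = 2.438e+04 rad/s.
Step 2 — Component impedances:
  Z1: Z = 1/(jωC) = -j/(ω·C) = 0 - j137.6 Ω
  Z2: Z = R = 40.1 Ω
  Z3: Z = jωL = j·2.438e+04·0.12 = 0 + j2925 Ω
Step 3 — With open output, the series arm Z2 and the output shunt Z3 appear in series to ground: Z2 + Z3 = 40.1 + j2925 Ω.
Step 4 — Parallel with input shunt Z1: Z_in = Z1 || (Z2 + Z3) = 0.09774 - j144.4 Ω = 144.4∠-90.0° Ω.

Z = 0.09774 - j144.4 Ω = 144.4∠-90.0° Ω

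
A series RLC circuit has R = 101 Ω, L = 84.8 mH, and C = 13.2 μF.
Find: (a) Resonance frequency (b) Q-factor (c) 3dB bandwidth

Step 1 — Resonance condition Im(Z)=0 gives ω₀ = 1/√(LC).
Step 2 — ω₀ = 1/√(0.0848·1.32e-05) = 945.2 rad/s.
Step 3 — f₀ = ω₀/(2π) = 150.4 Hz.
Step 4 — Series Q: Q = ω₀L/R = 945.2·0.0848/101 = 0.7936.
Step 5 — 3dB bandwidth: Δω = ω₀/Q = 1191 rad/s; BW = Δω/(2π) = 189.6 Hz.

(a) f₀ = 150.4 Hz  (b) Q = 0.7936  (c) BW = 189.6 Hz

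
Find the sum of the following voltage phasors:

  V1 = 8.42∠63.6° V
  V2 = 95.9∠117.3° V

Step 1 — Convert each phasor to rectangular form:
  V1 = 8.42·(cos(63.6°) + j·sin(63.6°)) = 3.744 + j7.542 V
  V2 = 95.9·(cos(117.3°) + j·sin(117.3°)) = -43.98 + j85.22 V
Step 2 — Sum components: V_total = -40.24 + j92.76 V.
Step 3 — Convert to polar: |V_total| = 101.1 V, ∠V_total = 113.5°.

V_total = 101.1∠113.5° V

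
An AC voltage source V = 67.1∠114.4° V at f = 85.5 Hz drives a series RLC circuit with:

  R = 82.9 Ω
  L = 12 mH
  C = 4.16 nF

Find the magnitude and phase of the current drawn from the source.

Step 1 — Angular frequency: ω = 2π·f = 2π·85.5 = 537.2 rad/s.
Step 2 — Component impedances:
  R: Z = R = 82.9 Ω
  L: Z = jωL = j·537.2·0.012 = 0 + j6.447 Ω
  C: Z = 1/(jωC) = -j/(ω·C) = 0 - j4.475e+05 Ω
Step 3 — Series combination: Z_total = R + L + C = 82.9 - j4.475e+05 Ω = 4.475e+05∠-90.0° Ω.
Step 4 — Source phasor: V = 67.1∠114.4° V = -27.72 + j61.11 V.
Step 5 — Ohm's law: I = V / Z_total = (-27.72 + j61.11) / (82.9 - j4.475e+05) = -0.0001366 - j6.192e-05 A.
Step 6 — Convert to polar: |I| = 0.00015 A, ∠I = -155.6°.

I = 0.00015∠-155.6° A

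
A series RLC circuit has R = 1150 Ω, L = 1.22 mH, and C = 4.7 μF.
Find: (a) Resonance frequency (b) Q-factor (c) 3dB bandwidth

Step 1 — Resonance condition Im(Z)=0 gives ω₀ = 1/√(LC).
Step 2 — ω₀ = 1/√(0.00122·4.7e-06) = 1.321e+04 rad/s.
Step 3 — f₀ = ω₀/(2π) = 2102 Hz.
Step 4 — Series Q: Q = ω₀L/R = 1.321e+04·0.00122/1150 = 0.01401.
Step 5 — 3dB bandwidth: Δω = ω₀/Q = 9.426e+05 rad/s; BW = Δω/(2π) = 1.5e+05 Hz.

(a) f₀ = 2102 Hz  (b) Q = 0.01401  (c) BW = 1.5e+05 Hz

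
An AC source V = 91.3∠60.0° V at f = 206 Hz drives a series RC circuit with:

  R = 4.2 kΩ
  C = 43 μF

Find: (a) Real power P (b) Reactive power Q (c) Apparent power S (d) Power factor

Step 1 — Angular frequency: ω = 2π·f = 2π·206 = 1294 rad/s.
Step 2 — Component impedances:
  R: Z = R = 4200 Ω
  C: Z = 1/(jωC) = -j/(ω·C) = 0 - j17.97 Ω
Step 3 — Series combination: Z_total = R + C = 4200 - j17.97 Ω = 4200∠-0.2° Ω.
Step 4 — Source phasor: V = 91.3∠60.0° V = 45.65 + j79.07 V.
Step 5 — Current: I = V / Z = 0.01079 + j0.01887 A = 0.02174∠60.2° A.
Step 6 — Complex power: S = V·I* = 1.985 - j0.00849 VA.
Step 7 — Real power: P = Re(S) = 1.985 W.
Step 8 — Reactive power: Q = Im(S) = -0.00849 VAR.
Step 9 — Apparent power: |S| = 1.985 VA.
Step 10 — Power factor: PF = P/|S| = 1 (leading).

(a) P = 1.985 W  (b) Q = -0.00849 VAR  (c) S = 1.985 VA  (d) PF = 1 (leading)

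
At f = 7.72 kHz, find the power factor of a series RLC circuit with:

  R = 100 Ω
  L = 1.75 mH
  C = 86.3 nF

Step 1 — Angular frequency: ω = 2π·f = 2π·7720 = 4.851e+04 rad/s.
Step 2 — Component impedances:
  R: Z = R = 100 Ω
  L: Z = jωL = j·4.851e+04·0.00175 = 0 + j84.89 Ω
  C: Z = 1/(jωC) = -j/(ω·C) = 0 - j238.9 Ω
Step 3 — Series combination: Z_total = R + L + C = 100 - j154 Ω = 183.6∠-57.0° Ω.
Step 4 — Power factor: PF = cos(φ) = Re(Z)/|Z| = 100/183.62 = 0.5446.
Step 5 — Type: Im(Z) = -154 ⇒ leading (phase φ = -57.0°).

PF = 0.5446 (leading, φ = -57.0°)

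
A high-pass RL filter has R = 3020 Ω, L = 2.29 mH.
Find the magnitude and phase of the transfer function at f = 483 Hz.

Step 1 — Angular frequency: ω = 2π·483 = 3035 rad/s.
Step 2 — Transfer function: H(jω) = jωL/(R + jωL).
Step 3 — Numerator jωL = j·6.95; denominator R + jωL = 3020 + j6.95.
Step 4 — H = 5.296e-06 + j0.002301.
Step 5 — Magnitude: |H| = 0.002301 (-52.8 dB); phase: φ = 89.9°.

|H| = 0.002301 (-52.8 dB), φ = 89.9°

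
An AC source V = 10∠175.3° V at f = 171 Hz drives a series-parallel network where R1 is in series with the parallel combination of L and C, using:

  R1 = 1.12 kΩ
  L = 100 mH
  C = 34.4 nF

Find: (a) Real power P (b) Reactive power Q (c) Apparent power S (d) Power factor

Step 1 — Angular frequency: ω = 2π·f = 2π·171 = 1074 rad/s.
Step 2 — Component impedances:
  R1: Z = R = 1120 Ω
  L: Z = jωL = j·1074·0.1 = 0 + j107.4 Ω
  C: Z = 1/(jωC) = -j/(ω·C) = 0 - j2.706e+04 Ω
Step 3 — Parallel branch: L || C = 1/(1/L + 1/C) = 0 + j107.9 Ω.
Step 4 — Series with R1: Z_total = R1 + (L || C) = 1120 + j107.9 Ω = 1125∠5.5° Ω.
Step 5 — Source phasor: V = 10∠175.3° V = -9.966 + j0.8194 V.
Step 6 — Current: I = V / Z = -0.008747 + j0.001574 A = 0.008887∠169.8° A.
Step 7 — Complex power: S = V·I* = 0.08847 + j0.00852 VA.
Step 8 — Real power: P = Re(S) = 0.08847 W.
Step 9 — Reactive power: Q = Im(S) = 0.00852 VAR.
Step 10 — Apparent power: |S| = 0.08887 VA.
Step 11 — Power factor: PF = P/|S| = 0.9954 (lagging).

(a) P = 0.08847 W  (b) Q = 0.00852 VAR  (c) S = 0.08887 VA  (d) PF = 0.9954 (lagging)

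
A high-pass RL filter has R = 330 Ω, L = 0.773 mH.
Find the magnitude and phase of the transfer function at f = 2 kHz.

Step 1 — Angular frequency: ω = 2π·2000 = 1.257e+04 rad/s.
Step 2 — Transfer function: H(jω) = jωL/(R + jωL).
Step 3 — Numerator jωL = j·9.714; denominator R + jωL = 330 + j9.714.
Step 4 — H = 0.0008657 + j0.02941.
Step 5 — Magnitude: |H| = 0.02942 (-30.6 dB); phase: φ = 88.3°.

|H| = 0.02942 (-30.6 dB), φ = 88.3°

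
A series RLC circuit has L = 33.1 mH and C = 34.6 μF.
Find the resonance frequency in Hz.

Step 1 — Resonance condition Im(Z)=0 gives ω₀ = 1/√(LC).
Step 2 — ω₀ = 1/√(0.0331·3.46e-05) = 934.4 rad/s.
Step 3 — f₀ = ω₀/(2π) = 148.7 Hz.

f₀ = 148.7 Hz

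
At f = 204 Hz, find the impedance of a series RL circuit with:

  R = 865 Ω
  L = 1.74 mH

Step 1 — Angular frequency: ω = 2π·f = 2π·204 = 1282 rad/s.
Step 2 — Component impedances:
  R: Z = R = 865 Ω
  L: Z = jωL = j·1282·0.00174 = 0 + j2.23 Ω
Step 3 — Series combination: Z_total = R + L = 865 + j2.23 Ω = 865∠0.1° Ω.

Z = 865 + j2.23 Ω = 865∠0.1° Ω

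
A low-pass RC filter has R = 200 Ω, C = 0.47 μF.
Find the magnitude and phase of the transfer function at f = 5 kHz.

Step 1 — Angular frequency: ω = 2π·5000 = 3.142e+04 rad/s.
Step 2 — Transfer function: H(jω) = 1/(1 + jωRC).
Step 3 — Denominator: 1 + jωRC = 1 + j·3.142e+04·200·4.7e-07 = 1 + j2.953.
Step 4 — H = 0.1029 - j0.3038.
Step 5 — Magnitude: |H| = 0.3207 (-9.9 dB); phase: φ = -71.3°.

|H| = 0.3207 (-9.9 dB), φ = -71.3°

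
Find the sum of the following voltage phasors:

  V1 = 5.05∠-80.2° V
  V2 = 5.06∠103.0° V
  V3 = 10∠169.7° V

Step 1 — Convert each phasor to rectangular form:
  V1 = 5.05·(cos(-80.2°) + j·sin(-80.2°)) = 0.8596 - j4.976 V
  V2 = 5.06·(cos(103.0°) + j·sin(103.0°)) = -1.138 + j4.93 V
  V3 = 10·(cos(169.7°) + j·sin(169.7°)) = -9.839 + j1.788 V
Step 2 — Sum components: V_total = -10.12 + j1.742 V.
Step 3 — Convert to polar: |V_total| = 10.27 V, ∠V_total = 170.2°.

V_total = 10.27∠170.2° V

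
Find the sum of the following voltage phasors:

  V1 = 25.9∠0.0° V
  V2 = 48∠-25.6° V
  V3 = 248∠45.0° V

Step 1 — Convert each phasor to rectangular form:
  V1 = 25.9·(cos(0.0°) + j·sin(0.0°)) = 25.9 V
  V2 = 48·(cos(-25.6°) + j·sin(-25.6°)) = 43.29 - j20.74 V
  V3 = 248·(cos(45.0°) + j·sin(45.0°)) = 175.4 + j175.4 V
Step 2 — Sum components: V_total = 244.6 + j154.6 V.
Step 3 — Convert to polar: |V_total| = 289.3 V, ∠V_total = 32.3°.

V_total = 289.3∠32.3° V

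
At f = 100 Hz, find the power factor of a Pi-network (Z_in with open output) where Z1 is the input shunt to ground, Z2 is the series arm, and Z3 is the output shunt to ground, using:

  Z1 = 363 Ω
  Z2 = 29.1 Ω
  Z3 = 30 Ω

Step 1 — Angular frequency: ω = 2π·f = 2π·100 = 628.3 rad/s.
Step 2 — Component impedances:
  Z1: Z = R = 363 Ω
  Z2: Z = R = 29.1 Ω
  Z3: Z = R = 30 Ω
Step 3 — With open output, the series arm Z2 and the output shunt Z3 appear in series to ground: Z2 + Z3 = 59.1 Ω.
Step 4 — Parallel with input shunt Z1: Z_in = Z1 || (Z2 + Z3) = 50.83 Ω = 50.83∠0.0° Ω.
Step 5 — Power factor: PF = cos(φ) = Re(Z)/|Z| = 50.83/50.83 = 1.
Step 6 — Type: Im(Z) = 0 ⇒ unity (phase φ = 0.0°).

PF = 1 (unity, φ = 0.0°)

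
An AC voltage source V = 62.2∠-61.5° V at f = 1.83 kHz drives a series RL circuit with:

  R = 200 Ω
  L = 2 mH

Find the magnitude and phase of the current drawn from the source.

Step 1 — Angular frequency: ω = 2π·f = 2π·1830 = 1.15e+04 rad/s.
Step 2 — Component impedances:
  R: Z = R = 200 Ω
  L: Z = jωL = j·1.15e+04·0.002 = 0 + j23 Ω
Step 3 — Series combination: Z_total = R + L = 200 + j23 Ω = 201.3∠6.6° Ω.
Step 4 — Source phasor: V = 62.2∠-61.5° V = 29.68 - j54.66 V.
Step 5 — Ohm's law: I = V / Z_total = (29.68 - j54.66) / (200 + j23) = 0.1154 - j0.2866 A.
Step 6 — Convert to polar: |I| = 0.309 A, ∠I = -68.1°.

I = 0.309∠-68.1° A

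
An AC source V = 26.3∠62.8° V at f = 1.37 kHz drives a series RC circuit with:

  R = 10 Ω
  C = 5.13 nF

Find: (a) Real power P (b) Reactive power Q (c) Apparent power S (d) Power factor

Step 1 — Angular frequency: ω = 2π·f = 2π·1370 = 8608 rad/s.
Step 2 — Component impedances:
  R: Z = R = 10 Ω
  C: Z = 1/(jωC) = -j/(ω·C) = 0 - j2.265e+04 Ω
Step 3 — Series combination: Z_total = R + C = 10 - j2.265e+04 Ω = 2.265e+04∠-90.0° Ω.
Step 4 — Source phasor: V = 26.3∠62.8° V = 12.02 + j23.39 V.
Step 5 — Current: I = V / Z = -0.001033 + j0.0005313 A = 0.001161∠152.8° A.
Step 6 — Complex power: S = V·I* = 1.349e-05 - j0.03054 VA.
Step 7 — Real power: P = Re(S) = 1.349e-05 W.
Step 8 — Reactive power: Q = Im(S) = -0.03054 VAR.
Step 9 — Apparent power: |S| = 0.03054 VA.
Step 10 — Power factor: PF = P/|S| = 0.0004416 (leading).

(a) P = 1.349e-05 W  (b) Q = -0.03054 VAR  (c) S = 0.03054 VA  (d) PF = 0.0004416 (leading)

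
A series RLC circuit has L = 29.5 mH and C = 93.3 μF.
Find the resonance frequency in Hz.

Step 1 — Resonance condition Im(Z)=0 gives ω₀ = 1/√(LC).
Step 2 — ω₀ = 1/√(0.0295·9.33e-05) = 602.8 rad/s.
Step 3 — f₀ = ω₀/(2π) = 95.93 Hz.

f₀ = 95.93 Hz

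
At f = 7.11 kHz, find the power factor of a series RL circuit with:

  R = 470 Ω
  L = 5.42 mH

Step 1 — Angular frequency: ω = 2π·f = 2π·7110 = 4.467e+04 rad/s.
Step 2 — Component impedances:
  R: Z = R = 470 Ω
  L: Z = jωL = j·4.467e+04·0.00542 = 0 + j242.1 Ω
Step 3 — Series combination: Z_total = R + L = 470 + j242.1 Ω = 528.7∠27.3° Ω.
Step 4 — Power factor: PF = cos(φ) = Re(Z)/|Z| = 470/528.7 = 0.889.
Step 5 — Type: Im(Z) = 242.1 ⇒ lagging (phase φ = 27.3°).

PF = 0.889 (lagging, φ = 27.3°)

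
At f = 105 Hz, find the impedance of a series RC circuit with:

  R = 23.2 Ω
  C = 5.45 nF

Step 1 — Angular frequency: ω = 2π·f = 2π·105 = 659.7 rad/s.
Step 2 — Component impedances:
  R: Z = R = 23.2 Ω
  C: Z = 1/(jωC) = -j/(ω·C) = 0 - j2.781e+05 Ω
Step 3 — Series combination: Z_total = R + C = 23.2 - j2.781e+05 Ω = 2.781e+05∠-90.0° Ω.

Z = 23.2 - j2.781e+05 Ω = 2.781e+05∠-90.0° Ω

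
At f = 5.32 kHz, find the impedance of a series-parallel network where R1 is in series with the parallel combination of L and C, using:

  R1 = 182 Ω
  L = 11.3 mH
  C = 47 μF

Step 1 — Angular frequency: ω = 2π·f = 2π·5320 = 3.343e+04 rad/s.
Step 2 — Component impedances:
  R1: Z = R = 182 Ω
  L: Z = jωL = j·3.343e+04·0.0113 = 0 + j377.7 Ω
  C: Z = 1/(jωC) = -j/(ω·C) = 0 - j0.6365 Ω
Step 3 — Parallel branch: L || C = 1/(1/L + 1/C) = 0 - j0.6376 Ω.
Step 4 — Series with R1: Z_total = R1 + (L || C) = 182 - j0.6376 Ω = 182∠-0.2° Ω.

Z = 182 - j0.6376 Ω = 182∠-0.2° Ω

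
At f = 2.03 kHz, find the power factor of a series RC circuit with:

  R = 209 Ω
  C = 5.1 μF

Step 1 — Angular frequency: ω = 2π·f = 2π·2030 = 1.275e+04 rad/s.
Step 2 — Component impedances:
  R: Z = R = 209 Ω
  C: Z = 1/(jωC) = -j/(ω·C) = 0 - j15.37 Ω
Step 3 — Series combination: Z_total = R + C = 209 - j15.37 Ω = 209.6∠-4.2° Ω.
Step 4 — Power factor: PF = cos(φ) = Re(Z)/|Z| = 209/209.56 = 0.9973.
Step 5 — Type: Im(Z) = -15.37 ⇒ leading (phase φ = -4.2°).

PF = 0.9973 (leading, φ = -4.2°)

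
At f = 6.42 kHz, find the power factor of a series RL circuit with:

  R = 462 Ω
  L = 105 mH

Step 1 — Angular frequency: ω = 2π·f = 2π·6420 = 4.034e+04 rad/s.
Step 2 — Component impedances:
  R: Z = R = 462 Ω
  L: Z = jωL = j·4.034e+04·0.105 = 0 + j4235 Ω
Step 3 — Series combination: Z_total = R + L = 462 + j4235 Ω = 4261∠83.8° Ω.
Step 4 — Power factor: PF = cos(φ) = Re(Z)/|Z| = 462/4261 = 0.1084.
Step 5 — Type: Im(Z) = 4235 ⇒ lagging (phase φ = 83.8°).

PF = 0.1084 (lagging, φ = 83.8°)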